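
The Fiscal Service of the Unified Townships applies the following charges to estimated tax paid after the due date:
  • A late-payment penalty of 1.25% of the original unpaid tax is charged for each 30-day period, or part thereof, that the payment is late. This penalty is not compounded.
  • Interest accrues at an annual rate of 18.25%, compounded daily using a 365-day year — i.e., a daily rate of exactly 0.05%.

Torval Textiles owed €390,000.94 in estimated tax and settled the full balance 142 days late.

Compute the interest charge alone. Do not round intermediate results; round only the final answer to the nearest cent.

Interest: €390,000.94 × ((1 + 0.0005)^142 − 1) = €390,000.94 × 0.07356218… = €28,689.3179…

€28,689.32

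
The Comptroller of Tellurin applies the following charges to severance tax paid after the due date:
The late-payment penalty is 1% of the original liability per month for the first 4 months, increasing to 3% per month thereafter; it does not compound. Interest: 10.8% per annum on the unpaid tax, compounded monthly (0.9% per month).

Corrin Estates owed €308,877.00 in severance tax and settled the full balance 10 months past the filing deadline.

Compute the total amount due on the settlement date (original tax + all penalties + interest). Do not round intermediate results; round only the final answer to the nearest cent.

€405,782.18

Penalty, months 1–4: 4 × 1% × €308,877.00 = €12,355.08
Penalty, months 5–10: 6 × 3% × €308,877.00 = €55,597.86
Interest: €308,877.00 × ((1 + 0.009)^10 − 1) = €308,877.00 × 0.0937339… = €28,952.2374…
Total = €308,877.00 + €67,952.9400 + €28,952.2374… = €405,782.18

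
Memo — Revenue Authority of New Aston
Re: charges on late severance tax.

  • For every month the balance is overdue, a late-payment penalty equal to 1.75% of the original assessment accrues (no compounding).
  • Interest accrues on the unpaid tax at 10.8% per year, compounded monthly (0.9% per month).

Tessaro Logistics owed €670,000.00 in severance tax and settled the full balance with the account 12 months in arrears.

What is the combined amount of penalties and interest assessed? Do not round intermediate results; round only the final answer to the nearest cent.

€216,751.48

Late-payment penalty: 12 × 1.75% × €670,000.00 = €140,700.00
Interest: €670,000.00 × ((1 + 0.009)^12 − 1) = €670,000.00 × 0.1135097… = €76,051.4822…
Penalties + interest = €140,700.0000 + €76,051.4822… = €216,751.48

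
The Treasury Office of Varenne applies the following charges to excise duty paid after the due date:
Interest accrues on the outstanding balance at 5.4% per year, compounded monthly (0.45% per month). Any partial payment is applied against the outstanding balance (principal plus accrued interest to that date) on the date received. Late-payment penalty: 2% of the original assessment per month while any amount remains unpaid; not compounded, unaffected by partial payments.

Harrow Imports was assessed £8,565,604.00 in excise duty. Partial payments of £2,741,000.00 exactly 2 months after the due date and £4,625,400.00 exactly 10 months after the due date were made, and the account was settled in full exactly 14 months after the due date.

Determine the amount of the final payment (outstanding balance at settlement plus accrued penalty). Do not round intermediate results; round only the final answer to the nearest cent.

£3,917,724.37

Balance at month 2: £8,565,604.0000 × (1 + 0.0045)^2 = £8,642,867.8895…
After £2,741,000.00 payment: £8,642,867.8895… − £2,741,000.00 = £5,901,867.8895…
Balance at month 10: £5,901,867.8895… × (1 + 0.0045)^8 = £6,117,711.7798…
After £4,625,400.00 payment: £6,117,711.7798… − £4,625,400.00 = £1,492,311.7798…
Balance at month 14: £1,492,311.7798… × (1 + 0.0045)^4 = £1,519,355.2523…
Penalty: 14 × 2% × £8,565,604.00 = £2,398,369.12
Final settlement = outstanding balance + penalty = £1,519,355.2523… + £2,398,369.12 = £3,917,724.37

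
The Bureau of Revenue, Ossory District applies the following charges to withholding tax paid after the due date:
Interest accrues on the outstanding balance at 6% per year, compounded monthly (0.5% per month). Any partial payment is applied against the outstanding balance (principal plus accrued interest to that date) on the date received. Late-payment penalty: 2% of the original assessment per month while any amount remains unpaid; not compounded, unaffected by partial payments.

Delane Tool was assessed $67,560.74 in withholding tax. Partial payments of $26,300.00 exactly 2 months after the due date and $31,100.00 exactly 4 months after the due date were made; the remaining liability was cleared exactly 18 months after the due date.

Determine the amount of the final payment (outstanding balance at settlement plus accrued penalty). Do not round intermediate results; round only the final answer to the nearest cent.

$36,394.56

Balance at month 2: $67,560.7400 × (1 + 0.005)^2 = $68,238.0364…
After $26,300.00 payment: $68,238.0364… − $26,300.00 = $41,938.0364…
Balance at month 4: $41,938.0364… × (1 + 0.005)^2 = $42,358.4652…
After $31,100.00 payment: $42,358.4652… − $31,100.00 = $11,258.4652…
Balance at month 18: $11,258.4652… × (1 + 0.005)^14 = $12,072.6902…
Penalty: 18 × 2% × $67,560.74 = $24,321.87…
Final settlement = outstanding balance + penalty = $12,072.6902… + $24,321.87… = $36,394.56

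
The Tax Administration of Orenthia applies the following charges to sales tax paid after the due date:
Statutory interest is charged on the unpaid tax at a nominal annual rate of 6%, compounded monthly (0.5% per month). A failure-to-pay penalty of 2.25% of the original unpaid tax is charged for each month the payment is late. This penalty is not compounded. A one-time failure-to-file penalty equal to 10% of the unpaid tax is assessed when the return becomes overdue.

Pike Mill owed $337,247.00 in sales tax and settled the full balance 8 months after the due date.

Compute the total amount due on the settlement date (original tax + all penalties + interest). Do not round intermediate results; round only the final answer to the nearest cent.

Failure-to-file penalty: 10% × $337,247.00 = $33,724.70
Failure-to-pay penalty: 8 × 2.25% × $337,247.00 = $60,704.46
Interest: $337,247.00 × ((1 + 0.005)^8 − 1) = $337,247.00 × 0.0407070… = $13,728.3284…
Total = $337,247.00 + $94,429.1600 + $13,728.3284… = $445,404.49

$445,404.49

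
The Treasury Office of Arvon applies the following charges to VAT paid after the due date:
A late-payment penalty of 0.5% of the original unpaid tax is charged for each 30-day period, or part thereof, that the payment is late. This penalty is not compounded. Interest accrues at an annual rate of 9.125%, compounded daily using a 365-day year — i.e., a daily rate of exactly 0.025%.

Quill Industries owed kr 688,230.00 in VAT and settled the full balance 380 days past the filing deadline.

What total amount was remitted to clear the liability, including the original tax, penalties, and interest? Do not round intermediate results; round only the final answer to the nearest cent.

Penalty periods: ⌈380/30⌉ = 13; penalty = 13 × 0.5% × kr 688,230.00 = kr 44,734.95
Interest: kr 688,230.00 × ((1 + 0.00025)^380 − 1) = kr 688,230.00 × 0.09964580… = kr 68,579.2282…
Total = kr 688,230.00 + kr 44,734.9500 + kr 68,579.2282… = kr 801,544.18

kr 801,544.18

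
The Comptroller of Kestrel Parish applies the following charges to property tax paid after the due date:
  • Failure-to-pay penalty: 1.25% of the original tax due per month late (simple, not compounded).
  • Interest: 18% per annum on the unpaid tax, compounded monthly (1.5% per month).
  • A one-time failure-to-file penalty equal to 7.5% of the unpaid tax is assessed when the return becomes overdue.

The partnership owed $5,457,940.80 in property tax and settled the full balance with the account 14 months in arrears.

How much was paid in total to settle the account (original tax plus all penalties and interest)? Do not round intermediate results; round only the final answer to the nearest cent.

$8,087,335.06

Failure-to-file penalty: 7.5% × $5,457,940.80 = $409,345.56
Failure-to-pay penalty = 1.25% × $5,457,940.80 × 14 mo = $955,139.64
Interest: $5,457,940.80 × ((1 + 0.015)^14 − 1) = $5,457,940.80 × 0.2317557… = $1,264,909.0582…
Total = $5,457,940.80 + $1,364,485.2000 + $1,264,909.0582… = $8,087,335.06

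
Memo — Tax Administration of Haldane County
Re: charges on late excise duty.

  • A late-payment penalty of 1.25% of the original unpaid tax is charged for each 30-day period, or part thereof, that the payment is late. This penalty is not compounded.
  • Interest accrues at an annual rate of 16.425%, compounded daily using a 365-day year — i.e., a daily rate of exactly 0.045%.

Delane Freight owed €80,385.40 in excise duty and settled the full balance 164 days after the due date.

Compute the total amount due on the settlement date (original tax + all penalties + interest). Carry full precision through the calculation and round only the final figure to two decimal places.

€92,569.70

Penalty periods: ⌈164/30⌉ = 6; penalty = 6 × 1.25% × €80,385.40 = €6,028.91…
Interest: €80,385.40 × ((1 + 0.00045)^164 − 1) = €80,385.40 × 0.07657359… = €6,155.3990…
Total = €80,385.40 + €6,028.9050 + €6,155.3990… = €92,569.70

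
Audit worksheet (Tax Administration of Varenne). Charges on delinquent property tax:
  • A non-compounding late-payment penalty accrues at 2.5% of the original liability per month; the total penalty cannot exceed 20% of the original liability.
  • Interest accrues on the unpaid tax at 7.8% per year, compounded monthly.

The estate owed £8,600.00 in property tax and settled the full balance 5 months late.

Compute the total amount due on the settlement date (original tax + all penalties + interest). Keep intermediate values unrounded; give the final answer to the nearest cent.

£9,958.16

Penalty: 5 × 2.5% × £8,600.00 = £1,075.00 (below the 20% cap of £1,720.00)
Interest (7.8%/yr ÷ 12 = 0.65%/month): £8,600.00 × ((1 + 0.0065)^5 − 1) = £283.1572…
Total = £8,600.00 + £1,075.0000 + £283.1572… = £9,958.16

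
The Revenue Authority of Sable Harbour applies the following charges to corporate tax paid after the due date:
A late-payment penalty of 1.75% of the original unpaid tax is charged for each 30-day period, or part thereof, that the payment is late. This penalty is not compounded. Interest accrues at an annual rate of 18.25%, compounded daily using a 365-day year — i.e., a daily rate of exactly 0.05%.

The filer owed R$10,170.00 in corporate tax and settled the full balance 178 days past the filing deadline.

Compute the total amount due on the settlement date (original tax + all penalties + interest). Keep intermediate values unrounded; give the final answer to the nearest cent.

Penalty periods: ⌈178/30⌉ = 6; penalty = 6 × 1.75% × R$10,170.00 = R$1,067.85
Interest: R$10,170.00 × ((1 + 0.0005)^178 − 1) = R$10,170.00 × 0.09305634… = R$946.3830…
Total = R$10,170.00 + R$1,067.8500 + R$946.3830… = R$12,184.23

R$12,184.23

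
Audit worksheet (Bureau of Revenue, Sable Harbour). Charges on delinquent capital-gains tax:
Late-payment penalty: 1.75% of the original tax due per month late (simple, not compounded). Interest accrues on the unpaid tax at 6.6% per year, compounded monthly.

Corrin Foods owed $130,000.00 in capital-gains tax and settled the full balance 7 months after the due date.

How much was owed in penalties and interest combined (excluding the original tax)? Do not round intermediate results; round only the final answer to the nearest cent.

Late-payment penalty = 1.75% × $130,000.00 × 7 mo = $15,925.00
Interest (6.6%/yr ÷ 12 = 0.55%/month): $130,000.00 × ((1 + 0.0055)^7 − 1) = $5,088.3437…
Penalties + interest = $15,925.0000 + $5,088.3437… = $21,013.34

$21,013.34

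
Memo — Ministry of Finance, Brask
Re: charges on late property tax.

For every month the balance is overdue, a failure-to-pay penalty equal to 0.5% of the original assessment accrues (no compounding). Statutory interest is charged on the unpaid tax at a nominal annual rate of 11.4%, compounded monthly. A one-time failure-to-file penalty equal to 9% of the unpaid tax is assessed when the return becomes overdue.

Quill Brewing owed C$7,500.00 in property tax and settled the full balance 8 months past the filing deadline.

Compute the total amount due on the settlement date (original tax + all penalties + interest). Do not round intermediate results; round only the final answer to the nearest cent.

Failure-to-file penalty: 9% × C$7,500.00 = C$675.00
Failure-to-pay penalty = 0.5% × C$7,500.00 × 8 mo = C$300.00
Interest (11.4%/yr ÷ 12 = 0.95%/month): C$7,500.00 × ((1 + 0.0095)^8 − 1) = C$589.3169…
Total = C$7,500.00 + C$975.0000 + C$589.3169… = C$9,064.32

C$9,064.32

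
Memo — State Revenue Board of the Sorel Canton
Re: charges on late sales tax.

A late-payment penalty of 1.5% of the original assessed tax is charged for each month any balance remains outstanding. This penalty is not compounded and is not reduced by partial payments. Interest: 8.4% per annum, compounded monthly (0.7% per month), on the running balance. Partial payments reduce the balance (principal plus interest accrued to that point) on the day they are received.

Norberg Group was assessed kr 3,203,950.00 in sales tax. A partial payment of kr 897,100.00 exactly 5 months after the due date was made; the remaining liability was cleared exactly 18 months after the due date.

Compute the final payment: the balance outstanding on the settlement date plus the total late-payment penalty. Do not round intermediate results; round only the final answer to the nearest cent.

Balance at month 5: kr 3,203,950.0000 × (1 + 0.007)^5 = kr 3,317,669.2136…
After kr 897,100.00 payment: kr 3,317,669.2136… − kr 897,100.00 = kr 2,420,569.2136…
Balance at month 18: kr 2,420,569.2136… × (1 + 0.007)^13 = kr 2,650,334.0888…
Penalty: 18 × 1.5% × kr 3,203,950.00 = kr 865,066.50
Final settlement = outstanding balance + penalty = kr 2,650,334.0888… + kr 865,066.50 = kr 3,515,400.59

kr 3,515,400.59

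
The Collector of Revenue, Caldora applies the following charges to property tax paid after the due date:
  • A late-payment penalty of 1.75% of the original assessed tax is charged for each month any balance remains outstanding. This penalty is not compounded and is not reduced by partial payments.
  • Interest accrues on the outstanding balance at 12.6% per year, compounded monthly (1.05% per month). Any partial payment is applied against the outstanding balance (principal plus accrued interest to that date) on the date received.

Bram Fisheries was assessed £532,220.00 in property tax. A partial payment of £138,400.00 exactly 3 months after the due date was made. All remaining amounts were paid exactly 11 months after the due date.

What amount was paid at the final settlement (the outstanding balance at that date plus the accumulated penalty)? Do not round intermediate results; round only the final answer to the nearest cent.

£549,012.90

Balance at month 3: £532,220.0000 × (1 + 0.0105)^3 = £549,161.5779…
After £138,400.00 payment: £549,161.5779… − £138,400.00 = £410,761.5779…
Balance at month 11: £410,761.5779… × (1 + 0.0105)^8 = £446,560.5523…
Penalty: 11 × 1.75% × £532,220.00 = £102,452.35
Final settlement = outstanding balance + penalty = £446,560.5523… + £102,452.35 = £549,012.90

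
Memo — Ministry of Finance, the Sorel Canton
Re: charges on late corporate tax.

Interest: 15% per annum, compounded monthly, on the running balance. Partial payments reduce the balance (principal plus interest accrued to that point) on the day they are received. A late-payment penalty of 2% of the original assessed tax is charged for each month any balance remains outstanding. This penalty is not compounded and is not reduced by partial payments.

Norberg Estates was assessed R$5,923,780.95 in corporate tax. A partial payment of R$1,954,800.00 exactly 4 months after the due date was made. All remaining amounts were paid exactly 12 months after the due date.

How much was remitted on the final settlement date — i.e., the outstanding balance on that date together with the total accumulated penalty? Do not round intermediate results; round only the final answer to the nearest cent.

R$6,138,713.50

Monthly rate = 15% ÷ 12 = 1.25%
Balance at month 4: R$5,923,780.9500 × (1 + 0.0125)^4 = R$6,225,569.9663…
After R$1,954,800.00 payment: R$6,225,569.9663… − R$1,954,800.00 = R$4,270,769.9663…
Balance at month 12: R$4,270,769.9663… × (1 + 0.0125)^8 = R$4,717,006.0691…
Penalty: 12 × 2% × R$5,923,780.95 = R$1,421,707.43…
Final settlement = outstanding balance + penalty = R$4,717,006.0691… + R$1,421,707.43… = R$6,138,713.50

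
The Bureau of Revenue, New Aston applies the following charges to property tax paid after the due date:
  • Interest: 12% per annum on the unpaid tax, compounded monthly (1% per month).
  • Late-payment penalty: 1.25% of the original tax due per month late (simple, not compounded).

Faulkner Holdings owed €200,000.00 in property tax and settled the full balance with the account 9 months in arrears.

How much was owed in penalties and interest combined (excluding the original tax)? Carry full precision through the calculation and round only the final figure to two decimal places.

Late-payment penalty = 1.25% × €200,000.00 × 9 mo = €22,500.00
Interest: €200,000.00 × ((1 + 0.01)^9 − 1) = €200,000.00 × 0.0936853… = €18,737.0545…
Penalties + interest = €22,500.0000 + €18,737.0545… = €41,237.05

€41,237.05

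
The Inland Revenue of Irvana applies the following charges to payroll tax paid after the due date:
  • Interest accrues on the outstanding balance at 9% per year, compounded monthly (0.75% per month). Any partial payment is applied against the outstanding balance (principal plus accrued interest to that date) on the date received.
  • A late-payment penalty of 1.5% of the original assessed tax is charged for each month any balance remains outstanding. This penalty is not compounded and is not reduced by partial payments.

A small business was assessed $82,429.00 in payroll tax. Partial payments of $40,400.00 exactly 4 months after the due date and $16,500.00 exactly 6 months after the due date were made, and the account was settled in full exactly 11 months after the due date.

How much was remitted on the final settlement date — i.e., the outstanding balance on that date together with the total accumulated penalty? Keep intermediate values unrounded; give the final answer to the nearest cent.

Balance at month 4: $82,429.0000 × (1 + 0.0075)^4 = $84,929.8291…
After $40,400.00 payment: $84,929.8291… − $40,400.00 = $44,529.8291…
Balance at month 6: $44,529.8291… × (1 + 0.0075)^2 = $45,200.2814…
After $16,500.00 payment: $45,200.2814… − $16,500.00 = $28,700.2814…
Balance at month 11: $28,700.2814… × (1 + 0.0075)^5 = $29,792.8074…
Penalty: 11 × 1.5% × $82,429.00 = $13,600.79…
Final settlement = outstanding balance + penalty = $29,792.8074… + $13,600.79… = $43,393.59

$43,393.59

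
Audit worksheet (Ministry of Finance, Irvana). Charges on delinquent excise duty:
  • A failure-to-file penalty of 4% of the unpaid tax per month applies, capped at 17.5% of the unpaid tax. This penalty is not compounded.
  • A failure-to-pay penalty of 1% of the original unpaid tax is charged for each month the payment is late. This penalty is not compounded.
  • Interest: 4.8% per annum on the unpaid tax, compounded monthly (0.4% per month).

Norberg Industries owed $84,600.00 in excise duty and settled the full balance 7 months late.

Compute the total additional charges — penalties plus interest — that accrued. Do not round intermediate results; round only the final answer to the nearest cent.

Failure-to-file: 7 × 4% × $84,600.00 = $23,688.00, capped at 17.5% × $84,600.00 = $14,805.00
Failure-to-pay penalty = 1% × $84,600.00 × 7 mo = $5,922.00
Interest: $84,600.00 × ((1 + 0.004)^7 − 1) = $84,600.00 × 0.0283382… = $2,397.4159…
Penalties + interest = $20,727.0000 + $2,397.4159… = $23,124.42

$23,124.42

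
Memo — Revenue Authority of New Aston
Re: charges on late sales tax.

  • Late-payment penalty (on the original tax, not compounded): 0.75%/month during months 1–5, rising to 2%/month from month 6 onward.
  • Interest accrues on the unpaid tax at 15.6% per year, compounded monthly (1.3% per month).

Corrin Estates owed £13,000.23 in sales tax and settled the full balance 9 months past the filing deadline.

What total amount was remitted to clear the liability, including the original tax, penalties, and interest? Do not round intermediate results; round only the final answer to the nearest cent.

£16,130.32

Penalty, months 1–5: 5 × 0.75% × £13,000.23 = £487.51…
Penalty, months 6–9: 4 × 2% × £13,000.23 = £1,040.02…
Interest: £13,000.23 × ((1 + 0.013)^9 − 1) = £13,000.23 × 0.1232722… = £1,602.5669…
Total = £13,000.23 + £1,527.5270… + £1,602.5669… = £16,130.32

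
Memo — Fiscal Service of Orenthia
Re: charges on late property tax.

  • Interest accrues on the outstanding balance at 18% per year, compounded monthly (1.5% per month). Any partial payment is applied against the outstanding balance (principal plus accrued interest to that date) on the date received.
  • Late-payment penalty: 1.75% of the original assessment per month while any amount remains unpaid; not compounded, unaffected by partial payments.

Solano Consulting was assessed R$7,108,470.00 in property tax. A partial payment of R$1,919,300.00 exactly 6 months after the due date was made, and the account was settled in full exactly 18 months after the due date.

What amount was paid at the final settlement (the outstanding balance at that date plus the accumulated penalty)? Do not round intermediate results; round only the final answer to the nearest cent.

Balance at month 6: R$7,108,470.0000 × (1 + 0.015)^6 = R$7,772,708.6384…
After R$1,919,300.00 payment: R$7,772,708.6384… − R$1,919,300.00 = R$5,853,408.6384…
Balance at month 18: R$5,853,408.6384… × (1 + 0.015)^12 = R$6,998,441.7331…
Penalty: 18 × 1.75% × R$7,108,470.00 = R$2,239,168.05
Final settlement = outstanding balance + penalty = R$6,998,441.7331… + R$2,239,168.05 = R$9,237,609.78

R$9,237,609.78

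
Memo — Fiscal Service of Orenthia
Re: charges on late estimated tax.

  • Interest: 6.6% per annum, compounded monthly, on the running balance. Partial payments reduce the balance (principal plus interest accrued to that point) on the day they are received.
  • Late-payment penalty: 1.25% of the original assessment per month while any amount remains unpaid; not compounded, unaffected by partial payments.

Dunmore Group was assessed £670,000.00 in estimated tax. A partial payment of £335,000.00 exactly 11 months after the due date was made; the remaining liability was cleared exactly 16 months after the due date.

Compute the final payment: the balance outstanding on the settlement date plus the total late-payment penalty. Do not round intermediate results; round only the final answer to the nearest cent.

£521,141.26

Monthly rate = 6.6% ÷ 12 = 0.55%
Balance at month 11: £670,000.0000 × (1 + 0.0055)^11 = £711,668.3091…
After £335,000.00 payment: £711,668.3091… − £335,000.00 = £376,668.3091…
Balance at month 16: £376,668.3091… × (1 + 0.0055)^5 = £387,141.2582…
Penalty: 16 × 1.25% × £670,000.00 = £134,000.00
Final settlement = outstanding balance + penalty = £387,141.2582… + £134,000.00 = £521,141.26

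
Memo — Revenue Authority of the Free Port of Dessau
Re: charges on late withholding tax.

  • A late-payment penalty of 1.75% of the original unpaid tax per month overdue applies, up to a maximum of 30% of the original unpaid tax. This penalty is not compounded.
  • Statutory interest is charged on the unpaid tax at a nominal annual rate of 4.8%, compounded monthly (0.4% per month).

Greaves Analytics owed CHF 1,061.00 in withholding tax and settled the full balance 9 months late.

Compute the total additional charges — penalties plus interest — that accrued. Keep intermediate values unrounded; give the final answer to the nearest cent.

CHF 205.92

Penalty: 9 × 1.75% × CHF 1,061.00 = CHF 167.11… (below the 30% cap of CHF 318.30)
Interest: CHF 1,061.00 × ((1 + 0.004)^9 − 1) = CHF 1,061.00 × 0.0365814… = CHF 38.8129…
Penalties + interest = CHF 167.1075 + CHF 38.8129… = CHF 205.92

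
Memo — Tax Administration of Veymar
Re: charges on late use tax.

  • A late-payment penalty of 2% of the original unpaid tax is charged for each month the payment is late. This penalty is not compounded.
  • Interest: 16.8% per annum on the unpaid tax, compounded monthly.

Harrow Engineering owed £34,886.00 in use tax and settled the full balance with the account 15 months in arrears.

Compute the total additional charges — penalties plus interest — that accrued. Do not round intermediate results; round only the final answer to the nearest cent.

£18,555.26

Late-payment penalty = 2% × £34,886.00 × 15 mo = £10,465.80
Interest (16.8%/yr ÷ 12 = 1.4%/month): £34,886.00 × ((1 + 0.014)^15 − 1) = £8,089.4568…
Penalties + interest = £10,465.8000 + £8,089.4568… = £18,555.26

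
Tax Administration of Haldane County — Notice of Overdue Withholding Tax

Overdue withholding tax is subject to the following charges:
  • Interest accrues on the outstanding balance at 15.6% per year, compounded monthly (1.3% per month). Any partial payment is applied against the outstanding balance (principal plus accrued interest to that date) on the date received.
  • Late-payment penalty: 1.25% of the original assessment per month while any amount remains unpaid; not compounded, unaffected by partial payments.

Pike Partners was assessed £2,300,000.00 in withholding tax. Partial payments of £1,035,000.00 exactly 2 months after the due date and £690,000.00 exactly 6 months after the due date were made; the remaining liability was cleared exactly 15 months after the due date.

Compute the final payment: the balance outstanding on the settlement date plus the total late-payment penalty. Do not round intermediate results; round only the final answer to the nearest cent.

Balance at month 2: £2,300,000.0000 × (1 + 0.013)^2 = £2,360,188.7000
After £1,035,000.00 payment: £2,360,188.7000 − £1,035,000.00 = £1,325,188.7000
Balance at month 6: £1,325,188.7000 × (1 + 0.013)^4 = £1,395,453.9373…
After £690,000.00 payment: £1,395,453.9373… − £690,000.00 = £705,453.9373…
Balance at month 15: £705,453.9373… × (1 + 0.013)^9 = £792,416.7919…
Penalty: 15 × 1.25% × £2,300,000.00 = £431,250.00
Final settlement = outstanding balance + penalty = £792,416.7919… + £431,250.00 = £1,223,666.79

£1,223,666.79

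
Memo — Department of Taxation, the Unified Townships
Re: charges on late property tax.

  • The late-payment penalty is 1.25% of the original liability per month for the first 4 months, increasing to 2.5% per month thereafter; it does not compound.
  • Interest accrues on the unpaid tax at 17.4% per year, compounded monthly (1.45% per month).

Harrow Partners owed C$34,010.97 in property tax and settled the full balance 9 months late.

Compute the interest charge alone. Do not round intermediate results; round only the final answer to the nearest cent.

C$4,704.76

Interest: C$34,010.97 × ((1 + 0.0145)^9 − 1) = C$34,010.97 × 0.1383307… = C$4,704.7625…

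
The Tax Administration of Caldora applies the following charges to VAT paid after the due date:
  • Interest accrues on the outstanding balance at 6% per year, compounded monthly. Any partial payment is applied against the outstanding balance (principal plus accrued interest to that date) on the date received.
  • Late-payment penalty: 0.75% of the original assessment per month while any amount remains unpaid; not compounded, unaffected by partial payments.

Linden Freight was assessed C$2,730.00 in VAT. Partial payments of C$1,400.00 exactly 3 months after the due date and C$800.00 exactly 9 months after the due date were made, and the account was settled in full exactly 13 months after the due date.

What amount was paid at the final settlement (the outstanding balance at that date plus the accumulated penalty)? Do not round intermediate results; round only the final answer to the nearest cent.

Monthly rate = 6% ÷ 12 = 0.5%
Balance at month 3: C$2,730.0000 × (1 + 0.005)^3 = C$2,771.1551…
After C$1,400.00 payment: C$2,771.1551… − C$1,400.00 = C$1,371.1551…
Balance at month 9: C$1,371.1551… × (1 + 0.005)^6 = C$1,412.8074…
After C$800.00 payment: C$1,412.8074… − C$800.00 = C$612.8074…
Balance at month 13: C$612.8074… × (1 + 0.005)^4 = C$625.1557…
Penalty: 13 × 0.75% × C$2,730.00 = C$266.18…
Final settlement = outstanding balance + penalty = C$625.1557… + C$266.18… = C$891.33

C$891.33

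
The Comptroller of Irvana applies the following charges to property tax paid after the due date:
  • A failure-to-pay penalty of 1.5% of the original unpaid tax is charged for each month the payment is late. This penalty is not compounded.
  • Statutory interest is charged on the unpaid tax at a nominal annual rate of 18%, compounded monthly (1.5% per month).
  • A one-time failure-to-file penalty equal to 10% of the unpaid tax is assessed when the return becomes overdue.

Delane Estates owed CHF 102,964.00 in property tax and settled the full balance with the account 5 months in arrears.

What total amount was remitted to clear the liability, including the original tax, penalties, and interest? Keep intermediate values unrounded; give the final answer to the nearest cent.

CHF 128,940.17

Failure-to-file penalty: 10% × CHF 102,964.00 = CHF 10,296.40
Failure-to-pay penalty = 1.5% × CHF 102,964.00 × 5 mo = CHF 7,722.30
Interest: CHF 102,964.00 × ((1 + 0.015)^5 − 1) = CHF 102,964.00 × 0.0772840… = CHF 7,957.4702…
Total = CHF 102,964.00 + CHF 18,018.7000 + CHF 7,957.4702… = CHF 128,940.17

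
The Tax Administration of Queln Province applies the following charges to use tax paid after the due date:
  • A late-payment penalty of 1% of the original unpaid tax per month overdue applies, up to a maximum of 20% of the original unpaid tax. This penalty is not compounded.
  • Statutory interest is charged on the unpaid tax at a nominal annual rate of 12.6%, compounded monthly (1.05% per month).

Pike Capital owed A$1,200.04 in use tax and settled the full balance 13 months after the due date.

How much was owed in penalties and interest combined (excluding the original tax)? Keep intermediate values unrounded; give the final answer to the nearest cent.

Penalty: 13 × 1% × A$1,200.04 = A$156.01… (below the 20% cap of A$240.01…)
Interest: A$1,200.04 × ((1 + 0.0105)^13 − 1) = A$1,200.04 × 0.1454394… = A$174.5331…
Penalties + interest = A$156.0052 + A$174.5331… = A$330.54

A$330.54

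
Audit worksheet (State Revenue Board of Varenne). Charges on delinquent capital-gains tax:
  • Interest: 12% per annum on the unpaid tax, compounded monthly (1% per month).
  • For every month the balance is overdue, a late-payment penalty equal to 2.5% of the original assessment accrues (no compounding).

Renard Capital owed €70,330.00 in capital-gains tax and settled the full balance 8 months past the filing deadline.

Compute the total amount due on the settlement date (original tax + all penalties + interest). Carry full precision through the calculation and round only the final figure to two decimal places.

Late-payment penalty: 8 × 2.5% × €70,330.00 = €14,066.00
Interest: €70,330.00 × ((1 + 0.01)^8 − 1) = €70,330.00 × 0.0828567… = €5,827.3121…
Total = €70,330.00 + €14,066.0000 + €5,827.3121… = €90,223.31

€90,223.31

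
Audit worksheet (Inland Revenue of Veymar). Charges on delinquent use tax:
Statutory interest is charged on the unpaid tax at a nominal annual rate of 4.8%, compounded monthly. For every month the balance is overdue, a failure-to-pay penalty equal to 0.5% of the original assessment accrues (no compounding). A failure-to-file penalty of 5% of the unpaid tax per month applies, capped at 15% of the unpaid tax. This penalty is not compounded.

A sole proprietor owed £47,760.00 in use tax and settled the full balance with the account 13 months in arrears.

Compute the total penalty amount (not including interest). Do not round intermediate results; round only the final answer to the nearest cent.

Failure-to-file: 13 × 5% × £47,760.00 = £31,044.00, capped at 15% × £47,760.00 = £7,164.00
Failure-to-pay penalty: 13 × 0.5% × £47,760.00 = £3,104.40
Total penalty = £7,164.00 + £3,104.40 = £10,268.40

£10,268.40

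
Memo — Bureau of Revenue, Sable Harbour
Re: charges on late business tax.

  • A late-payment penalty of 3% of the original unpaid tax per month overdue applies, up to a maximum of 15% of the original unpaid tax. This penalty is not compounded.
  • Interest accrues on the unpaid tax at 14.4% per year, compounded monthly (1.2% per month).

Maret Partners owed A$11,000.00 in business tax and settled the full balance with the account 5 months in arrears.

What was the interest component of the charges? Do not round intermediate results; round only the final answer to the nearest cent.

Interest: A$11,000.00 × ((1 + 0.012)^5 − 1) = A$11,000.00 × 0.0614574… = A$676.0312…

A$676.03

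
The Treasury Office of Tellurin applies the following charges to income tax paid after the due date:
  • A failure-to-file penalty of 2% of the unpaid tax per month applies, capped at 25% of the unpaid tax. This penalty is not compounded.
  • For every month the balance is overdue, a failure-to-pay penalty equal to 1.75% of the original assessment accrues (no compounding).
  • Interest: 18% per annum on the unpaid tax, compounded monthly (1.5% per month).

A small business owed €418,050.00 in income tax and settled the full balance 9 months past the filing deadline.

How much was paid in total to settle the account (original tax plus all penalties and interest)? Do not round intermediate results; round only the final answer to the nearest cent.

Failure-to-file: 9 × 2% × €418,050.00 = €75,249.00 (under the 25% cap)
Failure-to-pay penalty = 1.75% × €418,050.00 × 9 mo = €65,842.88…
Interest: €418,050.00 × ((1 + 0.015)^9 − 1) = €418,050.00 × 0.1433900… = €59,944.1792…
Total = €418,050.00 + €141,091.8750 + €59,944.1792… = €619,086.05

€619,086.05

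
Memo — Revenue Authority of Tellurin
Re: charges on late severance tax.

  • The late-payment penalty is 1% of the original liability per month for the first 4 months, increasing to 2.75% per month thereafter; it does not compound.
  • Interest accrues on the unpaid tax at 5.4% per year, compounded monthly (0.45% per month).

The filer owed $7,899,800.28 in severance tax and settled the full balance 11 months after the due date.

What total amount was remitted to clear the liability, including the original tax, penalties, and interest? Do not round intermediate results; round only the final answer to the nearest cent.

$10,136,462.22

Penalty, months 1–4: 4 × 1% × $7,899,800.28 = $315,992.01…
Penalty, months 5–11: 7 × 2.75% × $7,899,800.28 = $1,520,711.55…
Interest: $7,899,800.28 × ((1 + 0.0045)^11 − 1) = $7,899,800.28 × 0.0506289… = $399,958.3706…
Total = $7,899,800.28 + $1,836,703.5651 + $399,958.3706… = $10,136,462.22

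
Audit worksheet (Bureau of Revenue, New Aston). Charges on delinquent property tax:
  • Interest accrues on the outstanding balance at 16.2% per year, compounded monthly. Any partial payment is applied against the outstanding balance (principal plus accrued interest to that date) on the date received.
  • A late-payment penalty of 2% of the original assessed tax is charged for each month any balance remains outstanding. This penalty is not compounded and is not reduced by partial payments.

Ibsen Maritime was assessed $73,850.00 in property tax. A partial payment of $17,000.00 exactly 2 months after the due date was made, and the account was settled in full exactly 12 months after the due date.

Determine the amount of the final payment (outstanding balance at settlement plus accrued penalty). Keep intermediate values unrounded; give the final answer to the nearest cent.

$85,027.66

Monthly rate = 16.2% ÷ 12 = 1.35%
Balance at month 2: $73,850.0000 × (1 + 0.0135)^2 = $75,857.4092…
After $17,000.00 payment: $75,857.4092… − $17,000.00 = $58,857.4092…
Balance at month 12: $58,857.4092… × (1 + 0.0135)^10 = $67,303.6583…
Penalty: 12 × 2% × $73,850.00 = $17,724.00
Final settlement = outstanding balance + penalty = $67,303.6583… + $17,724.00 = $85,027.66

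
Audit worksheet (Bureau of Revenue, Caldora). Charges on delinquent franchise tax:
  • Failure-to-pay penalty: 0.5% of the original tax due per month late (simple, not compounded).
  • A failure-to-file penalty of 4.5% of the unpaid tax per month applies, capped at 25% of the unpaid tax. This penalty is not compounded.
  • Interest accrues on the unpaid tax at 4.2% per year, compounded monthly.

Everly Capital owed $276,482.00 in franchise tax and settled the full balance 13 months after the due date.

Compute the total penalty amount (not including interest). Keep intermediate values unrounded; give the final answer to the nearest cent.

$87,091.83

Failure-to-file: 13 × 4.5% × $276,482.00 = $161,741.97, capped at 25% × $276,482.00 = $69,120.50
Failure-to-pay penalty = 0.5% × $276,482.00 × 13 mo = $17,971.33
Total penalty = $69,120.50 + $17,971.33 = $87,091.83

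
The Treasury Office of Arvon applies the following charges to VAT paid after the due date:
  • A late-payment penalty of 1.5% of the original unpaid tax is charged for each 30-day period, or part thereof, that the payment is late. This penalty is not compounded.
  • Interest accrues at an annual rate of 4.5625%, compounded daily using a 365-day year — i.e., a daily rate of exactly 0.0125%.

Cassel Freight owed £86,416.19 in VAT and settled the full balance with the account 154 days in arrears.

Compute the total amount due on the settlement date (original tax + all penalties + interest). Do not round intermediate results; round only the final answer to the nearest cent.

£95,873.17

Penalty periods: ⌈154/30⌉ = 6; penalty = 6 × 1.5% × £86,416.19 = £7,777.46…
Interest: £86,416.19 × ((1 + 0.000125)^154 − 1) = £86,416.19 × 0.01943525… = £1,679.5202…
Total = £86,416.19 + £7,777.4571 + £1,679.5202… = £95,873.17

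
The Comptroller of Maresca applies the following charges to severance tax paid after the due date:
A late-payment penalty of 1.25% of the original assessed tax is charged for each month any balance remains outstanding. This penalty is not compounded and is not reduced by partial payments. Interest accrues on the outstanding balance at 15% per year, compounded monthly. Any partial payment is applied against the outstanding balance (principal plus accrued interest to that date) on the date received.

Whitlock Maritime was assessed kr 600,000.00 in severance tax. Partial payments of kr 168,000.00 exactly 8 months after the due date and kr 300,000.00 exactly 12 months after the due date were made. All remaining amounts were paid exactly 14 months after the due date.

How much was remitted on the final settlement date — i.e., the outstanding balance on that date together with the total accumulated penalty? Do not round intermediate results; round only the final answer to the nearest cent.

kr 330,425.60

Monthly rate = 15% ÷ 12 = 1.25%
Balance at month 8: kr 600,000.0000 × (1 + 0.0125)^8 = kr 662,691.6607…
After kr 168,000.00 payment: kr 662,691.6607… − kr 168,000.00 = kr 494,691.6607…
Balance at month 12: kr 494,691.6607… × (1 + 0.0125)^4 = kr 519,893.8940…
After kr 300,000.00 payment: kr 519,893.8940… − kr 300,000.00 = kr 219,893.8940…
Balance at month 14: kr 219,893.8940… × (1 + 0.0125)^2 = kr 225,425.5998…
Penalty: 14 × 1.25% × kr 600,000.00 = kr 105,000.00
Final settlement = outstanding balance + penalty = kr 225,425.5998… + kr 105,000.00 = kr 330,425.60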